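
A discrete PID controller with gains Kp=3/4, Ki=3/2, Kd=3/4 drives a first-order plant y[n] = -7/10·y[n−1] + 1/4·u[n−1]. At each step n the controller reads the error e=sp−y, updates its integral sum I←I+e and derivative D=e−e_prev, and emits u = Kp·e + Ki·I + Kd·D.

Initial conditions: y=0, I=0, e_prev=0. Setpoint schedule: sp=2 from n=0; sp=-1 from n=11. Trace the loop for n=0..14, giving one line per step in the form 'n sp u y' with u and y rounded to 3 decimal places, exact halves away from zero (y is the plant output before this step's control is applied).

0 2 6.000 0.000
1 2 3.000 1.500
2 2 10.275 -0.300
3 2 3.139 2.779
4 2 16.097 -1.160
5 2 -0.108 4.837
6 2 24.883 -3.413
7 2 -9.251 8.609
8 2 40.698 -8.339
9 2 -29.559 16.012
10 2 71.517 -18.598
11 -1 -81.032 30.898
12 -1 128.847 -41.887
13 -1 -174.669 61.533
14 -1 253.914 -86.740

(exact arithmetic carried between steps; '≈' marks a value shown rounded to 6 d.p. or computed from one; I and e_prev carry over from the previous line; the table rounds u and y to 3 d.p., halves away from zero)
n=0: y=0, sp=2, e=sp−y=2; I=2, D=e−e_prev=2; u=3/4·2+3/2·2+3/4·2=6; next y=-7/10·0+1/4·6=1.5
n=1: y=1.5, sp=2, e=sp−y=0.5; I=2.5, D=e−e_prev=-1.5; u=3/4·0.5+3/2·2.5+3/4·(-1.5)=3; next y=-7/10·1.5+1/4·3=-0.3
n=2: y=-0.3, sp=2, e=sp−y=2.3; I=4.8, D=e−e_prev=1.8; u=3/4·2.3+3/2·4.8+3/4·1.8=10.275; next y=-7/10·(-0.3)+1/4·10.275=2.77875
n=3: y=2.77875, sp=2, e=sp−y=-0.77875; I=4.02125, D=e−e_prev=-3.07875; u=3/4·(-0.77875)+3/2·4.02125+3/4·(-3.07875)=3.13875; next y=-7/10·2.77875+1/4·3.13875≈-1.160438
n=4: y≈-1.160438, sp=2, e=sp−y≈3.160438; I≈7.181688, D=e−e_prev≈3.939188; u=3/4·3.160438+3/2·7.181688+3/4·3.939188≈16.09725; next y=-7/10·(-1.160438)+1/4·16.09725≈4.836619
n=5: y≈4.836619, sp=2, e=sp−y≈-2.836619; I≈4.345069, D=e−e_prev≈-5.997056; u=3/4·(-2.836619)+3/2·4.345069+3/4·(-5.997056)≈-0.107653; next y=-7/10·4.836619+1/4·(-0.107653)≈-3.412546
n=6: y≈-3.412546, sp=2, e=sp−y≈5.412546; I≈9.757615, D=e−e_prev≈8.249165; u=3/4·5.412546+3/2·9.757615+3/4·8.249165≈24.882706; next y=-7/10·(-3.412546)+1/4·24.882706≈8.609459
n=7: y≈8.609459, sp=2, e=sp−y≈-6.609459; I≈3.148156, D=e−e_prev≈-12.022005; u=3/4·(-6.609459)+3/2·3.148156+3/4·(-12.022005)≈-9.251364; next y=-7/10·8.609459+1/4·(-9.251364)≈-8.339462
n=8: y≈-8.339462, sp=2, e=sp−y≈10.339462; I≈13.487619, D=e−e_prev≈16.948922; u=3/4·10.339462+3/2·13.487619+3/4·16.948922≈40.697716; next y=-7/10·(-8.339462)+1/4·40.697716≈16.012053
n=9: y≈16.012053, sp=2, e=sp−y≈-14.012053; I≈-0.524434, D=e−e_prev≈-24.351515; u=3/4·(-14.012053)+3/2·(-0.524434)+3/4·(-24.351515)≈-29.559327; next y=-7/10·16.012053+1/4·(-29.559327)≈-18.598269
n=10: y≈-18.598269, sp=2, e=sp−y≈20.598269; I≈20.073834, D=e−e_prev≈34.610321; u=3/4·20.598269+3/2·20.073834+3/4·34.610321≈71.517194; next y=-7/10·(-18.598269)+1/4·71.517194≈30.898087
n=11: y≈30.898087, sp=-1, e=sp−y≈-31.898087; I≈-11.824252, D=e−e_prev≈-52.496355; u=3/4·(-31.898087)+3/2·(-11.824252)+3/4·(-52.496355)≈-81.032209; next y=-7/10·30.898087+1/4·(-81.032209)≈-41.886713
n=12: y≈-41.886713, sp=-1, e=sp−y≈40.886713; I≈29.062461, D=e−e_prev≈72.784799; u=3/4·40.886713+3/2·29.062461+3/4·72.784799≈128.847326; next y=-7/10·(-41.886713)+1/4·128.847326≈61.532530
n=13: y≈61.532530, sp=-1, e=sp−y≈-62.532530; I≈-33.470070, D=e−e_prev≈-103.419243; u=3/4·(-62.532530)+3/2·(-33.470070)+3/4·(-103.419243)≈-174.668935; next y=-7/10·61.532530+1/4·(-174.668935)≈-86.740005
n=14: y≈-86.740005, sp=-1, e=sp−y≈85.740005; I≈52.269935, D=e−e_prev≈148.272535; u=3/4·85.740005+3/2·52.269935+3/4·148.272535≈253.914308; next y=-7/10·(-86.740005)+1/4·253.914308≈124.196581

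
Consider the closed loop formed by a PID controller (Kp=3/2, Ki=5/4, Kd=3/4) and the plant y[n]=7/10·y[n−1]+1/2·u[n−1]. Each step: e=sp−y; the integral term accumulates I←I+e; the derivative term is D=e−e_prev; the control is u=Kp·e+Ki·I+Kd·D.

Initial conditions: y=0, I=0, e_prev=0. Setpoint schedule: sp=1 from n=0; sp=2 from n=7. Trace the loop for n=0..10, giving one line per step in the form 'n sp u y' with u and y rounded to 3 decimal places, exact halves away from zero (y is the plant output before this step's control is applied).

(exact arithmetic carried between steps; '≈' marks a value shown rounded to 6 d.p. or computed from one; I and e_prev carry over from the previous line; the table rounds u and y to 3 d.p., halves away from zero)
n=0: y=0, sp=1, e=sp−y=1; I=1, D=e−e_prev=1; u=3/2·1+5/4·1+3/4·1=3.5; next y=7/10·0+1/2·3.5=1.75
n=1: y=1.75, sp=1, e=sp−y=-0.75; I=0.25, D=e−e_prev=-1.75; u=3/2·(-0.75)+5/4·0.25+3/4·(-1.75)=-2.125; next y=7/10·1.75+1/2·(-2.125)=0.1625
n=2: y=0.1625, sp=1, e=sp−y=0.8375; I=1.0875, D=e−e_prev=1.5875; u=3/2·0.8375+5/4·1.0875+3/4·1.5875=3.80625; next y=7/10·0.1625+1/2·3.80625=2.016875
n=3: y=2.016875, sp=1, e=sp−y=-1.016875; I=0.070625, D=e−e_prev=-1.854375; u=3/2·(-1.016875)+5/4·0.070625+3/4·(-1.854375)≈-2.827813; next y=7/10·2.016875+1/2·(-2.827813)≈-0.002094
n=4: y≈-0.002094, sp=1, e=sp−y≈1.002094; I≈1.072719, D=e−e_prev≈2.018969; u=3/2·1.002094+5/4·1.072719+3/4·2.018969≈4.358266; next y=7/10·(-0.002094)+1/2·4.358266≈2.177667
n=5: y≈2.177667, sp=1, e=sp−y≈-1.177667; I≈-0.104948, D=e−e_prev≈-2.179761; u=3/2·(-1.177667)+5/4·(-0.104948)+3/4·(-2.179761)≈-3.532507; next y=7/10·2.177667+1/2·(-3.532507)≈-0.241886
n=6: y≈-0.241886, sp=1, e=sp−y≈1.241886; I≈1.136938, D=e−e_prev≈2.419554; u=3/2·1.241886+5/4·1.136938+3/4·2.419554≈5.098668; next y=7/10·(-0.241886)+1/2·5.098668≈2.380013
n=7: y≈2.380013, sp=2, e=sp−y≈-0.380013; I≈0.756925, D=e−e_prev≈-1.621900; u=3/2·(-0.380013)+5/4·0.756925+3/4·(-1.621900)≈-0.840289; next y=7/10·2.380013+1/2·(-0.840289)≈1.245865
n=8: y≈1.245865, sp=2, e=sp−y≈0.754135; I≈1.511060, D=e−e_prev≈1.134148; u=3/2·0.754135+5/4·1.511060+3/4·1.134148≈3.870639; next y=7/10·1.245865+1/2·3.870639≈2.807425
n=9: y≈2.807425, sp=2, e=sp−y≈-0.807425; I≈0.703635, D=e−e_prev≈-1.561560; u=3/2·(-0.807425)+5/4·0.703635+3/4·(-1.561560)≈-1.502763; next y=7/10·2.807425+1/2·(-1.502763)≈1.213816
n=10: y≈1.213816, sp=2, e=sp−y≈0.786184; I≈1.489819, D=e−e_prev≈1.593609; u=3/2·0.786184+5/4·1.489819+3/4·1.593609≈4.236757; next y=7/10·1.213816+1/2·4.236757≈2.968050

0 1 3.500 0.000
1 1 -2.125 1.750
2 1 3.806 0.163
3 1 -2.828 2.017
4 1 4.358 -0.002
5 1 -3.533 2.178
6 1 5.099 -0.242
7 2 -0.840 2.380
8 2 3.871 1.246
9 2 -1.503 2.807
10 2 4.237 1.214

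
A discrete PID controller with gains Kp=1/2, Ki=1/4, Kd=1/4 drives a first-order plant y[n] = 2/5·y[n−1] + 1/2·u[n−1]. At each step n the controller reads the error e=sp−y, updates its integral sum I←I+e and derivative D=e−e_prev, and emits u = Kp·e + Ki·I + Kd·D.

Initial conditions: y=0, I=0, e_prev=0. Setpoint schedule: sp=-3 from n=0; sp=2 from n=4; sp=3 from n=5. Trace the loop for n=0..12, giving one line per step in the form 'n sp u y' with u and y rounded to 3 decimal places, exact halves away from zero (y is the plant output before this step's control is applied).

0 -3 -3.000 0.000
1 -3 -1.500 -1.500
2 -3 -2.400 -1.350
3 -3 -2.385 -1.740
4 2 2.351 -1.889
5 3 0.727 0.420
6 3 1.588 0.532
7 3 1.758 1.007
8 3 2.100 1.282
9 3 2.317 1.563
10 3 2.526 1.784
11 3 2.693 1.976
12 3 2.836 2.137

(exact arithmetic carried between steps; '≈' marks a value shown rounded to 6 d.p. or computed from one; I and e_prev carry over from the previous line; the table rounds u and y to 3 d.p., halves away from zero)
n=0: y=0, sp=-3, e=sp−y=-3; I=-3, D=e−e_prev=-3; u=1/2·(-3)+1/4·(-3)+1/4·(-3)=-3; next y=2/5·0+1/2·(-3)=-1.5
n=1: y=-1.5, sp=-3, e=sp−y=-1.5; I=-4.5, D=e−e_prev=1.5; u=1/2·(-1.5)+1/4·(-4.5)+1/4·1.5=-1.5; next y=2/5·(-1.5)+1/2·(-1.5)=-1.35
n=2: y=-1.35, sp=-3, e=sp−y=-1.65; I=-6.15, D=e−e_prev=-0.15; u=1/2·(-1.65)+1/4·(-6.15)+1/4·(-0.15)=-2.4; next y=2/5·(-1.35)+1/2·(-2.4)=-1.74
n=3: y=-1.74, sp=-3, e=sp−y=-1.26; I=-7.41, D=e−e_prev=0.39; u=1/2·(-1.26)+1/4·(-7.41)+1/4·0.39=-2.385; next y=2/5·(-1.74)+1/2·(-2.385)=-1.8885
n=4: y=-1.8885, sp=2, e=sp−y=3.8885; I=-3.5215, D=e−e_prev=5.1485; u=1/2·3.8885+1/4·(-3.5215)+1/4·5.1485=2.351; next y=2/5·(-1.8885)+1/2·2.351=0.4201
n=5: y=0.4201, sp=3, e=sp−y=2.5799; I=-0.9416, D=e−e_prev=-1.3086; u=1/2·2.5799+1/4·(-0.9416)+1/4·(-1.3086)=0.7274; next y=2/5·0.4201+1/2·0.7274=0.53174
n=6: y=0.53174, sp=3, e=sp−y=2.46826; I=1.52666, D=e−e_prev=-0.11164; u=1/2·2.46826+1/4·1.52666+1/4·(-0.11164)=1.587885; next y=2/5·0.53174+1/2·1.587885≈1.006639
n=7: y≈1.006639, sp=3, e=sp−y≈1.993362; I≈3.520022, D=e−e_prev≈-0.474899; u=1/2·1.993362+1/4·3.520022+1/4·(-0.474899)≈1.757962; next y=2/5·1.006639+1/2·1.757962≈1.281636
n=8: y≈1.281636, sp=3, e=sp−y≈1.718364; I≈5.238385, D=e−e_prev≈-0.274998; u=1/2·1.718364+1/4·5.238385+1/4·(-0.274998)≈2.100029; next y=2/5·1.281636+1/2·2.100029≈1.562669
n=9: y≈1.562669, sp=3, e=sp−y≈1.437331; I≈6.675716, D=e−e_prev≈-0.281033; u=1/2·1.437331+1/4·6.675716+1/4·(-0.281033)≈2.317336; next y=2/5·1.562669+1/2·2.317336≈1.783736
n=10: y≈1.783736, sp=3, e=sp−y≈1.216264; I≈7.891981, D=e−e_prev≈-0.221067; u=1/2·1.216264+1/4·7.891981+1/4·(-0.221067)≈2.525861; next y=2/5·1.783736+1/2·2.525861≈1.976425
n=11: y≈1.976425, sp=3, e=sp−y≈1.023575; I≈8.915556, D=e−e_prev≈-0.192689; u=1/2·1.023575+1/4·8.915556+1/4·(-0.192689)≈2.692505; next y=2/5·1.976425+1/2·2.692505≈2.136822
n=12: y≈2.136822, sp=3, e=sp−y≈0.863178; I≈9.778734, D=e−e_prev≈-0.160398; u=1/2·0.863178+1/4·9.778734+1/4·(-0.160398)≈2.836173; next y=2/5·2.136822+1/2·2.836173≈2.272815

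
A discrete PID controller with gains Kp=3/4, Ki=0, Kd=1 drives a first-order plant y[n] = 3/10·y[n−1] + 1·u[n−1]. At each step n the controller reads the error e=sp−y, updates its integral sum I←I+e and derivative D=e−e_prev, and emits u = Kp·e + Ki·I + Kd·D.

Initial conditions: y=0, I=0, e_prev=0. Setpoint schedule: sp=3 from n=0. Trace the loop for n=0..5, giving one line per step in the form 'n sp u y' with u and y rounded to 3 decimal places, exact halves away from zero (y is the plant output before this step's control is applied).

0 3 5.250 0.000
1 3 -6.938 5.250
2 3 16.884 -5.363
3 3 -29.845 15.276
4 3 61.734 -25.262
5 3 -117.785 54.156

(exact arithmetic carried between steps; '≈' marks a value shown rounded to 6 d.p. or computed from one; I and e_prev carry over from the previous line; the table rounds u and y to 3 d.p., halves away from zero)
n=0: y=0, sp=3, e=sp−y=3; I=3, D=e−e_prev=3; u=3/4·3+0·3+1·3=5.25; next y=3/10·0+1·5.25=5.25
n=1: y=5.25, sp=3, e=sp−y=-2.25; I=0.75, D=e−e_prev=-5.25; u=3/4·(-2.25)+0·0.75+1·(-5.25)=-6.9375; next y=3/10·5.25+1·(-6.9375)=-5.3625
n=2: y=-5.3625, sp=3, e=sp−y=8.3625; I=9.1125, D=e−e_prev=10.6125; u=3/4·8.3625+0·9.1125+1·10.6125=16.884375; next y=3/10·(-5.3625)+1·16.884375=15.275625
n=3: y=15.275625, sp=3, e=sp−y=-12.275625; I=-3.163125, D=e−e_prev=-20.638125; u=3/4·(-12.275625)+0·(-3.163125)+1·(-20.638125)≈-29.844844; next y=3/10·15.275625+1·(-29.844844)≈-25.262156
n=4: y≈-25.262156, sp=3, e=sp−y≈28.262156; I≈25.099031, D=e−e_prev≈40.537781; u=3/4·28.262156+0·25.099031+1·40.537781≈61.734398; next y=3/10·(-25.262156)+1·61.734398≈54.155752
n=5: y≈54.155752, sp=3, e=sp−y≈-51.155752; I≈-26.056720, D=e−e_prev≈-79.417908; u=3/4·(-51.155752)+0·(-26.056720)+1·(-79.417908)≈-117.784721; next y=3/10·54.155752+1·(-117.784721)≈-101.537996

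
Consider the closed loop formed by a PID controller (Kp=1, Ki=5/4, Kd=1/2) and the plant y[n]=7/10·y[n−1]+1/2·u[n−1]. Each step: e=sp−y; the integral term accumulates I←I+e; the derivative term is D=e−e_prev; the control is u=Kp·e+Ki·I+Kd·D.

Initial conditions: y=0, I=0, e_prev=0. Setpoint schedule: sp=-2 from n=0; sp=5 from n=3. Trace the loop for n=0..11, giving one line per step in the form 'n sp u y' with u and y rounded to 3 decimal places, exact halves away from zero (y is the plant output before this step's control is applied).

0 -2 -5.500 0.000
1 -2 0.563 -2.750
2 -2 -2.917 -1.644
3 5 19.096 -2.609
4 5 -3.785 7.721
5 5 9.553 3.513
6 5 -0.930 7.235
7 5 5.385 4.600
8 5 0.958 5.912
9 5 4.034 4.618
10 5 2.127 5.249
11 5 3.537 4.738

(exact arithmetic carried between steps; '≈' marks a value shown rounded to 6 d.p. or computed from one; I and e_prev carry over from the previous line; the table rounds u and y to 3 d.p., halves away from zero)
n=0: y=0, sp=-2, e=sp−y=-2; I=-2, D=e−e_prev=-2; u=1·(-2)+5/4·(-2)+1/2·(-2)=-5.5; next y=7/10·0+1/2·(-5.5)=-2.75
n=1: y=-2.75, sp=-2, e=sp−y=0.75; I=-1.25, D=e−e_prev=2.75; u=1·0.75+5/4·(-1.25)+1/2·2.75=0.5625; next y=7/10·(-2.75)+1/2·0.5625=-1.64375
n=2: y=-1.64375, sp=-2, e=sp−y=-0.35625; I=-1.60625, D=e−e_prev=-1.10625; u=1·(-0.35625)+5/4·(-1.60625)+1/2·(-1.10625)≈-2.917188; next y=7/10·(-1.64375)+1/2·(-2.917188)≈-2.609219
n=3: y≈-2.609219, sp=5, e=sp−y≈7.609219; I≈6.002969, D=e−e_prev≈7.965469; u=1·7.609219+5/4·6.002969+1/2·7.965469≈19.095664; next y=7/10·(-2.609219)+1/2·19.095664≈7.721379
n=4: y≈7.721379, sp=5, e=sp−y≈-2.721379; I≈3.281590, D=e−e_prev≈-10.330598; u=1·(-2.721379)+5/4·3.281590+1/2·(-10.330598)≈-3.784690; next y=7/10·7.721379+1/2·(-3.784690)≈3.512620
n=5: y≈3.512620, sp=5, e=sp−y≈1.487380; I≈4.768970, D=e−e_prev≈4.208759; u=1·1.487380+5/4·4.768970+1/2·4.208759≈9.552972; next y=7/10·3.512620+1/2·9.552972≈7.235320
n=6: y≈7.235320, sp=5, e=sp−y≈-2.235320; I≈2.533650, D=e−e_prev≈-3.722700; u=1·(-2.235320)+5/4·2.533650+1/2·(-3.722700)≈-0.929607; next y=7/10·7.235320+1/2·(-0.929607)≈4.599920
n=7: y≈4.599920, sp=5, e=sp−y≈0.400080; I≈2.933730, D=e−e_prev≈2.635400; u=1·0.400080+5/4·2.933730+1/2·2.635400≈5.384942; next y=7/10·4.599920+1/2·5.384942≈5.912415
n=8: y≈5.912415, sp=5, e=sp−y≈-0.912415; I≈2.021315, D=e−e_prev≈-1.312495; u=1·(-0.912415)+5/4·2.021315+1/2·(-1.312495)≈0.957981; next y=7/10·5.912415+1/2·0.957981≈4.617681
n=9: y≈4.617681, sp=5, e=sp−y≈0.382319; I≈2.403634, D=e−e_prev≈1.294734; u=1·0.382319+5/4·2.403634+1/2·1.294734≈4.034228; next y=7/10·4.617681+1/2·4.034228≈5.249491
n=10: y≈5.249491, sp=5, e=sp−y≈-0.249491; I≈2.154143, D=e−e_prev≈-0.631810; u=1·(-0.249491)+5/4·2.154143+1/2·(-0.631810)≈2.127283; next y=7/10·5.249491+1/2·2.127283≈4.738285
n=11: y≈4.738285, sp=5, e=sp−y≈0.261715; I≈2.415858, D=e−e_prev≈0.511206; u=1·0.261715+5/4·2.415858+1/2·0.511206≈3.537140; next y=7/10·4.738285+1/2·3.537140≈5.085370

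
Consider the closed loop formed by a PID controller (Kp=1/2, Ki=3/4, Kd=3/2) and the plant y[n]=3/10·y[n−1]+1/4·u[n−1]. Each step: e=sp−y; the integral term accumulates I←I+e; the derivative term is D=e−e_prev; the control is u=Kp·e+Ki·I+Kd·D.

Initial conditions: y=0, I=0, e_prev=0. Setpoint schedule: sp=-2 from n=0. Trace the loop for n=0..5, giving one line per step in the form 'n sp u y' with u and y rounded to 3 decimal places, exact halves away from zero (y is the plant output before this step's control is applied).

0 -2 -5.500 0.000
1 -2 -0.219 -1.375
2 -2 -5.246 -0.467
3 -2 -2.327 -1.452
4 -2 -5.410 -1.017
5 -2 -3.734 -1.658

(exact arithmetic carried between steps; '≈' marks a value shown rounded to 6 d.p. or computed from one; I and e_prev carry over from the previous line; the table rounds u and y to 3 d.p., halves away from zero)
n=0: y=0, sp=-2, e=sp−y=-2; I=-2, D=e−e_prev=-2; u=1/2·(-2)+3/4·(-2)+3/2·(-2)=-5.5; next y=3/10·0+1/4·(-5.5)=-1.375
n=1: y=-1.375, sp=-2, e=sp−y=-0.625; I=-2.625, D=e−e_prev=1.375; u=1/2·(-0.625)+3/4·(-2.625)+3/2·1.375=-0.21875; next y=3/10·(-1.375)+1/4·(-0.21875)≈-0.467188
n=2: y≈-0.467188, sp=-2, e=sp−y≈-1.532813; I≈-4.157813, D=e−e_prev≈-0.907813; u=1/2·(-1.532813)+3/4·(-4.157813)+3/2·(-0.907813)≈-5.246484; next y=3/10·(-0.467188)+1/4·(-5.246484)≈-1.451777
n=3: y≈-1.451777, sp=-2, e=sp−y≈-0.548223; I≈-4.706035, D=e−e_prev≈0.984590; u=1/2·(-0.548223)+3/4·(-4.706035)+3/2·0.984590≈-2.326753; next y=3/10·(-1.451777)+1/4·(-2.326753)≈-1.017221
n=4: y≈-1.017221, sp=-2, e=sp−y≈-0.982779; I≈-5.688814, D=e−e_prev≈-0.434556; u=1/2·(-0.982779)+3/4·(-5.688814)+3/2·(-0.434556)≈-5.409833; next y=3/10·(-1.017221)+1/4·(-5.409833)≈-1.657625
n=5: y≈-1.657625, sp=-2, e=sp−y≈-0.342375; I≈-6.031189, D=e−e_prev≈0.640403; u=1/2·(-0.342375)+3/4·(-6.031189)+3/2·0.640403≈-3.733974; next y=3/10·(-1.657625)+1/4·(-3.733974)≈-1.430781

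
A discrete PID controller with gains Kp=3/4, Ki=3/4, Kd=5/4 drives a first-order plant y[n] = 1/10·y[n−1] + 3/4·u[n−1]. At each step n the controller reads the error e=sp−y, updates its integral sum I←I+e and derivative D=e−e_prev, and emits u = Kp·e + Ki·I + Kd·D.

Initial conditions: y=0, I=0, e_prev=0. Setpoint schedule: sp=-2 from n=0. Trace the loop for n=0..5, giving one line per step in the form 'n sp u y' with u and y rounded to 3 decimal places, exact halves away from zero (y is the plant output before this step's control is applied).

(exact arithmetic carried between steps; '≈' marks a value shown rounded to 6 d.p. or computed from one; I and e_prev carry over from the previous line; the table rounds u and y to 3 d.p., halves away from zero)
n=0: y=0, sp=-2, e=sp−y=-2; I=-2, D=e−e_prev=-2; u=3/4·(-2)+3/4·(-2)+5/4·(-2)=-5.5; next y=1/10·0+3/4·(-5.5)=-4.125
n=1: y=-4.125, sp=-2, e=sp−y=2.125; I=0.125, D=e−e_prev=4.125; u=3/4·2.125+3/4·0.125+5/4·4.125=6.84375; next y=1/10·(-4.125)+3/4·6.84375≈4.720313
n=2: y≈4.720313, sp=-2, e=sp−y≈-6.720313; I≈-6.595313, D=e−e_prev≈-8.845313; u=3/4·(-6.720313)+3/4·(-6.595313)+5/4·(-8.845313)≈-21.043359; next y=1/10·4.720313+3/4·(-21.043359)≈-15.310488
n=3: y≈-15.310488, sp=-2, e=sp−y≈13.310488; I≈6.715176, D=e−e_prev≈20.030801; u=3/4·13.310488+3/4·6.715176+5/4·20.030801≈40.057749; next y=1/10·(-15.310488)+3/4·40.057749≈28.512263
n=4: y≈28.512263, sp=-2, e=sp−y≈-30.512263; I≈-23.797087, D=e−e_prev≈-43.822751; u=3/4·(-30.512263)+3/4·(-23.797087)+5/4·(-43.822751)≈-95.510452; next y=1/10·28.512263+3/4·(-95.510452)≈-68.781612
n=5: y≈-68.781612, sp=-2, e=sp−y≈66.781612; I≈42.984525, D=e−e_prev≈97.293875; u=3/4·66.781612+3/4·42.984525+5/4·97.293875≈203.941947; next y=1/10·(-68.781612)+3/4·203.941947≈146.078299

0 -2 -5.500 0.000
1 -2 6.844 -4.125
2 -2 -21.043 4.720
3 -2 40.058 -15.310
4 -2 -95.510 28.512
5 -2 203.942 -68.782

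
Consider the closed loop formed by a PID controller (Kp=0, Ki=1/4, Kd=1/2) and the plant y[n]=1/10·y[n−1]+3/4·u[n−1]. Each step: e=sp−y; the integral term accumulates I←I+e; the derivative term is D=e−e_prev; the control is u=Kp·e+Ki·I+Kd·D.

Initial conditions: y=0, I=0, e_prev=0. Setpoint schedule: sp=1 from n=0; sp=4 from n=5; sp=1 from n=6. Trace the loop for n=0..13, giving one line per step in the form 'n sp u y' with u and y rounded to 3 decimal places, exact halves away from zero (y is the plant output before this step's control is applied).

0 1 0.750 0.000
1 1 0.078 0.563
2 1 0.804 0.115
3 1 0.427 0.615
4 1 0.948 0.382
5 4 2.960 0.749
6 1 -0.953 2.295
7 1 3.082 -0.485
8 1 0.002 2.263
9 1 2.586 0.228
10 1 0.461 1.963
11 1 2.153 0.542
12 1 0.712 1.669
13 1 1.834 0.701

(exact arithmetic carried between steps; '≈' marks a value shown rounded to 6 d.p. or computed from one; I and e_prev carry over from the previous line; the table rounds u and y to 3 d.p., halves away from zero)
n=0: y=0, sp=1, e=sp−y=1; I=1, D=e−e_prev=1; u=0·1+1/4·1+1/2·1=0.75; next y=1/10·0+3/4·0.75=0.5625
n=1: y=0.5625, sp=1, e=sp−y=0.4375; I=1.4375, D=e−e_prev=-0.5625; u=0·0.4375+1/4·1.4375+1/2·(-0.5625)=0.078125; next y=1/10·0.5625+3/4·0.078125≈0.114844
n=2: y≈0.114844, sp=1, e=sp−y≈0.885156; I≈2.322656, D=e−e_prev≈0.447656; u=0·0.885156+1/4·2.322656+1/2·0.447656≈0.804492; next y=1/10·0.114844+3/4·0.804492≈0.614854
n=3: y≈0.614854, sp=1, e=sp−y≈0.385146; I≈2.707803, D=e−e_prev≈-0.500010; u=0·0.385146+1/4·2.707803+1/2·(-0.500010)≈0.426946; next y=1/10·0.614854+3/4·0.426946≈0.381695
n=4: y≈0.381695, sp=1, e=sp−y≈0.618305; I≈3.326108, D=e−e_prev≈0.233159; u=0·0.618305+1/4·3.326108+1/2·0.233159≈0.948106; next y=1/10·0.381695+3/4·0.948106≈0.749249
n=5: y≈0.749249, sp=4, e=sp−y≈3.250751; I≈6.576859, D=e−e_prev≈2.632445; u=0·3.250751+1/4·6.576859+1/2·2.632445≈2.960437; next y=1/10·0.749249+3/4·2.960437≈2.295253
n=6: y≈2.295253, sp=1, e=sp−y≈-1.295253; I≈5.281606, D=e−e_prev≈-4.546004; u=0·(-1.295253)+1/4·5.281606+1/2·(-4.546004)≈-0.952600; next y=1/10·2.295253+3/4·(-0.952600)≈-0.484925
n=7: y≈-0.484925, sp=1, e=sp−y≈1.484925; I≈6.766531, D=e−e_prev≈2.780178; u=0·1.484925+1/4·6.766531+1/2·2.780178≈3.081722; next y=1/10·(-0.484925)+3/4·3.081722≈2.262799
n=8: y≈2.262799, sp=1, e=sp−y≈-1.262799; I≈5.503732, D=e−e_prev≈-2.747724; u=0·(-1.262799)+1/4·5.503732+1/2·(-2.747724)≈0.002071; next y=1/10·2.262799+3/4·0.002071≈0.227833
n=9: y≈0.227833, sp=1, e=sp−y≈0.772167; I≈6.275899, D=e−e_prev≈2.034966; u=0·0.772167+1/4·6.275899+1/2·2.034966≈2.586457; next y=1/10·0.227833+3/4·2.586457≈1.962626
n=10: y≈1.962626, sp=1, e=sp−y≈-0.962626; I≈5.313272, D=e−e_prev≈-1.734793; u=0·(-0.962626)+1/4·5.313272+1/2·(-1.734793)≈0.460921; next y=1/10·1.962626+3/4·0.460921≈0.541954
n=11: y≈0.541954, sp=1, e=sp−y≈0.458046; I≈5.771319, D=e−e_prev≈1.420673; u=0·0.458046+1/4·5.771319+1/2·1.420673≈2.153166; next y=1/10·0.541954+3/4·2.153166≈1.669070
n=12: y≈1.669070, sp=1, e=sp−y≈-0.669070; I≈5.102249, D=e−e_prev≈-1.127116; u=0·(-0.669070)+1/4·5.102249+1/2·(-1.127116)≈0.712004; next y=1/10·1.669070+3/4·0.712004≈0.700910
n=13: y≈0.700910, sp=1, e=sp−y≈0.299090; I≈5.401339, D=e−e_prev≈0.968160; u=0·0.299090+1/4·5.401339+1/2·0.968160≈1.834415; next y=1/10·0.700910+3/4·1.834415≈1.445902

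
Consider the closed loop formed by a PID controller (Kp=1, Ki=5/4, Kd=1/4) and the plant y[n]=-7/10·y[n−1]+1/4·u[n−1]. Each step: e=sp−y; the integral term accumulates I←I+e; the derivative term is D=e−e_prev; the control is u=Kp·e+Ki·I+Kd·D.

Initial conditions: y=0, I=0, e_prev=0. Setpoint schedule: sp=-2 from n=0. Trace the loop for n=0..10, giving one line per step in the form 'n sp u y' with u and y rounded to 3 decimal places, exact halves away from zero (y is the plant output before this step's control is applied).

0 -2 -5.000 0.000
1 -2 -3.875 -1.250
2 -2 -8.016 -0.094
3 -2 -5.498 -1.938
4 -2 -10.838 -0.018
5 -2 -6.137 -2.697
6 -2 -13.562 0.354
7 -2 -5.762 -3.638
8 -2 -16.573 1.106
9 -2 -4.211 -4.918
10 -2 -20.338 2.390

(exact arithmetic carried between steps; '≈' marks a value shown rounded to 6 d.p. or computed from one; I and e_prev carry over from the previous line; the table rounds u and y to 3 d.p., halves away from zero)
n=0: y=0, sp=-2, e=sp−y=-2; I=-2, D=e−e_prev=-2; u=1·(-2)+5/4·(-2)+1/4·(-2)=-5; next y=-7/10·0+1/4·(-5)=-1.25
n=1: y=-1.25, sp=-2, e=sp−y=-0.75; I=-2.75, D=e−e_prev=1.25; u=1·(-0.75)+5/4·(-2.75)+1/4·1.25=-3.875; next y=-7/10·(-1.25)+1/4·(-3.875)=-0.09375
n=2: y=-0.09375, sp=-2, e=sp−y=-1.90625; I=-4.65625, D=e−e_prev=-1.15625; u=1·(-1.90625)+5/4·(-4.65625)+1/4·(-1.15625)=-8.015625; next y=-7/10·(-0.09375)+1/4·(-8.015625)≈-1.938281
n=3: y≈-1.938281, sp=-2, e=sp−y≈-0.061719; I≈-4.717969, D=e−e_prev≈1.844531; u=1·(-0.061719)+5/4·(-4.717969)+1/4·1.844531≈-5.498047; next y=-7/10·(-1.938281)+1/4·(-5.498047)≈-0.017715
n=4: y≈-0.017715, sp=-2, e=sp−y≈-1.982285; I≈-6.700254, D=e−e_prev≈-1.920566; u=1·(-1.982285)+5/4·(-6.700254)+1/4·(-1.920566)≈-10.837744; next y=-7/10·(-0.017715)+1/4·(-10.837744)≈-2.697036
n=5: y≈-2.697036, sp=-2, e=sp−y≈0.697036; I≈-6.003218, D=e−e_prev≈2.679321; u=1·0.697036+5/4·(-6.003218)+1/4·2.679321≈-6.137157; next y=-7/10·(-2.697036)+1/4·(-6.137157)≈0.353636
n=6: y≈0.353636, sp=-2, e=sp−y≈-2.353636; I≈-8.356854, D=e−e_prev≈-3.050671; u=1·(-2.353636)+5/4·(-8.356854)+1/4·(-3.050671)≈-13.562371; next y=-7/10·0.353636+1/4·(-13.562371)≈-3.638138
n=7: y≈-3.638138, sp=-2, e=sp−y≈1.638138; I≈-6.718716, D=e−e_prev≈3.991773; u=1·1.638138+5/4·(-6.718716)+1/4·3.991773≈-5.762314; next y=-7/10·(-3.638138)+1/4·(-5.762314)≈1.106118
n=8: y≈1.106118, sp=-2, e=sp−y≈-3.106118; I≈-9.824834, D=e−e_prev≈-4.744256; u=1·(-3.106118)+5/4·(-9.824834)+1/4·(-4.744256)≈-16.573224; next y=-7/10·1.106118+1/4·(-16.573224)≈-4.917589
n=9: y≈-4.917589, sp=-2, e=sp−y≈2.917589; I≈-6.907245, D=e−e_prev≈6.023706; u=1·2.917589+5/4·(-6.907245)+1/4·6.023706≈-4.210542; next y=-7/10·(-4.917589)+1/4·(-4.210542)≈2.389677
n=10: y≈2.389677, sp=-2, e=sp−y≈-4.389677; I≈-11.296922, D=e−e_prev≈-7.307265; u=1·(-4.389677)+5/4·(-11.296922)+1/4·(-7.307265)≈-20.337646; next y=-7/10·2.389677+1/4·(-20.337646)≈-6.757185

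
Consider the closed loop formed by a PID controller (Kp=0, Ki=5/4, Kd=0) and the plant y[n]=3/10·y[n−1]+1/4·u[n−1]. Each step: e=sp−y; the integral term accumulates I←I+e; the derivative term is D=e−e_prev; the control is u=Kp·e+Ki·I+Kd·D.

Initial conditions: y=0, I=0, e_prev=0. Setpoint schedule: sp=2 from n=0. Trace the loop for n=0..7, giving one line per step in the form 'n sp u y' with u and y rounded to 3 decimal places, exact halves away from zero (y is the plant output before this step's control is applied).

0 2 2.500 0.000
1 2 4.219 0.625
2 2 5.166 1.242
3 2 5.586 1.664
4 2 5.716 1.896
5 2 5.719 1.998
6 2 5.683 2.029
7 2 5.646 2.029

(exact arithmetic carried between steps; '≈' marks a value shown rounded to 6 d.p. or computed from one; I and e_prev carry over from the previous line; the table rounds u and y to 3 d.p., halves away from zero)
n=0: y=0, sp=2, e=sp−y=2; I=2, D=e−e_prev=2; u=0·2+5/4·2+0·2=2.5; next y=3/10·0+1/4·2.5=0.625
n=1: y=0.625, sp=2, e=sp−y=1.375; I=3.375, D=e−e_prev=-0.625; u=0·1.375+5/4·3.375+0·(-0.625)=4.21875; next y=3/10·0.625+1/4·4.21875≈1.242188
n=2: y≈1.242188, sp=2, e=sp−y≈0.757813; I≈4.132813, D=e−e_prev≈-0.617188; u=0·0.757813+5/4·4.132813+0·(-0.617188)≈5.166016; next y=3/10·1.242188+1/4·5.166016≈1.664160
n=3: y≈1.664160, sp=2, e=sp−y≈0.335840; I≈4.468652, D=e−e_prev≈-0.421973; u=0·0.335840+5/4·4.468652+0·(-0.421973)≈5.585815; next y=3/10·1.664160+1/4·5.585815≈1.895702
n=4: y≈1.895702, sp=2, e=sp−y≈0.104298; I≈4.572950, D=e−e_prev≈-0.231542; u=0·0.104298+5/4·4.572950+0·(-0.231542)≈5.716188; next y=3/10·1.895702+1/4·5.716188≈1.997758
n=5: y≈1.997758, sp=2, e=sp−y≈0.002242; I≈4.575193, D=e−e_prev≈-0.102056; u=0·0.002242+5/4·4.575193+0·(-0.102056)≈5.718991; next y=3/10·1.997758+1/4·5.718991≈2.029075
n=6: y≈2.029075, sp=2, e=sp−y≈-0.029075; I≈4.546118, D=e−e_prev≈-0.031317; u=0·(-0.029075)+5/4·4.546118+0·(-0.031317)≈5.682647; next y=3/10·2.029075+1/4·5.682647≈2.029384
n=7: y≈2.029384, sp=2, e=sp−y≈-0.029384; I≈4.516733, D=e−e_prev≈-0.000309; u=0·(-0.029384)+5/4·4.516733+0·(-0.000309)≈5.645917; next y=3/10·2.029384+1/4·5.645917≈2.020295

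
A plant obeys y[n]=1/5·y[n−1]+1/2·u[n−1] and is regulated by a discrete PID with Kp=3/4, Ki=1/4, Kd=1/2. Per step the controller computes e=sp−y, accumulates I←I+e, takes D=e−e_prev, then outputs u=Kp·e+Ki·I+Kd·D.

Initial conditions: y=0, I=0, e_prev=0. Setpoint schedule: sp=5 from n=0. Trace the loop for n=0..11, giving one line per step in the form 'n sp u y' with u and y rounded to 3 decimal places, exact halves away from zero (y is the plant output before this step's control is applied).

0 5 7.500 0.000
1 5 0.625 3.750
2 5 6.844 1.063
3 5 2.627 3.634
4 5 6.645 2.040
5 5 4.052 3.731
6 5 6.652 2.772
7 5 5.068 3.881
8 5 6.758 3.310
9 5 5.799 4.041
10 5 6.904 3.707
11 5 6.331 4.193

(exact arithmetic carried between steps; '≈' marks a value shown rounded to 6 d.p. or computed from one; I and e_prev carry over from the previous line; the table rounds u and y to 3 d.p., halves away from zero)
n=0: y=0, sp=5, e=sp−y=5; I=5, D=e−e_prev=5; u=3/4·5+1/4·5+1/2·5=7.5; next y=1/5·0+1/2·7.5=3.75
n=1: y=3.75, sp=5, e=sp−y=1.25; I=6.25, D=e−e_prev=-3.75; u=3/4·1.25+1/4·6.25+1/2·(-3.75)=0.625; next y=1/5·3.75+1/2·0.625=1.0625
n=2: y=1.0625, sp=5, e=sp−y=3.9375; I=10.1875, D=e−e_prev=2.6875; u=3/4·3.9375+1/4·10.1875+1/2·2.6875=6.84375; next y=1/5·1.0625+1/2·6.84375=3.634375
n=3: y=3.634375, sp=5, e=sp−y=1.365625; I=11.553125, D=e−e_prev=-2.571875; u=3/4·1.365625+1/4·11.553125+1/2·(-2.571875)≈2.626563; next y=1/5·3.634375+1/2·2.626563≈2.040156
n=4: y≈2.040156, sp=5, e=sp−y≈2.959844; I≈14.512969, D=e−e_prev≈1.594219; u=3/4·2.959844+1/4·14.512969+1/2·1.594219≈6.645234; next y=1/5·2.040156+1/2·6.645234≈3.730648
n=5: y≈3.730648, sp=5, e=sp−y≈1.269352; I≈15.782320, D=e−e_prev≈-1.690492; u=3/4·1.269352+1/4·15.782320+1/2·(-1.690492)≈4.052348; next y=1/5·3.730648+1/2·4.052348≈2.772304
n=6: y≈2.772304, sp=5, e=sp−y≈2.227696; I≈18.010017, D=e−e_prev≈0.958345; u=3/4·2.227696+1/4·18.010017+1/2·0.958345≈6.652449; next y=1/5·2.772304+1/2·6.652449≈3.880685
n=7: y≈3.880685, sp=5, e=sp−y≈1.119315; I≈19.129332, D=e−e_prev≈-1.108382; u=3/4·1.119315+1/4·19.129332+1/2·(-1.108382)≈5.067628; next y=1/5·3.880685+1/2·5.067628≈3.309951
n=8: y≈3.309951, sp=5, e=sp−y≈1.690049; I≈20.819380, D=e−e_prev≈0.570734; u=3/4·1.690049+1/4·20.819380+1/2·0.570734≈6.757749; next y=1/5·3.309951+1/2·6.757749≈4.040865
n=9: y≈4.040865, sp=5, e=sp−y≈0.959135; I≈21.778516, D=e−e_prev≈-0.730914; u=3/4·0.959135+1/4·21.778516+1/2·(-0.730914)≈5.798524; next y=1/5·4.040865+1/2·5.798524≈3.707435
n=10: y≈3.707435, sp=5, e=sp−y≈1.292565; I≈23.071081, D=e−e_prev≈0.333430; u=3/4·1.292565+1/4·23.071081+1/2·0.333430≈6.903909; next y=1/5·3.707435+1/2·6.903909≈4.193442
n=11: y≈4.193442, sp=5, e=sp−y≈0.806558; I≈23.877640, D=e−e_prev≈-0.486007; u=3/4·0.806558+1/4·23.877640+1/2·(-0.486007)≈6.331325; next y=1/5·4.193442+1/2·6.331325≈4.004351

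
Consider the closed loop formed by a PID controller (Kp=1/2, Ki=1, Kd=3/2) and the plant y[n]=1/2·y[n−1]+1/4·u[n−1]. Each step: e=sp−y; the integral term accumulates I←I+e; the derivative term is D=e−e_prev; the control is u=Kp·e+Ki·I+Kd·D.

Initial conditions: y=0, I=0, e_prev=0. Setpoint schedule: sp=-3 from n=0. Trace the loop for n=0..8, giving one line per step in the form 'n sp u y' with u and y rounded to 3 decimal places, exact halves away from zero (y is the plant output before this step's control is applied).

(exact arithmetic carried between steps; '≈' marks a value shown rounded to 6 d.p. or computed from one; I and e_prev carry over from the previous line; the table rounds u and y to 3 d.p., halves away from zero)
n=0: y=0, sp=-3, e=sp−y=-3; I=-3, D=e−e_prev=-3; u=1/2·(-3)+1·(-3)+3/2·(-3)=-9; next y=1/2·0+1/4·(-9)=-2.25
n=1: y=-2.25, sp=-3, e=sp−y=-0.75; I=-3.75, D=e−e_prev=2.25; u=1/2·(-0.75)+1·(-3.75)+3/2·2.25=-0.75; next y=1/2·(-2.25)+1/4·(-0.75)=-1.3125
n=2: y=-1.3125, sp=-3, e=sp−y=-1.6875; I=-5.4375, D=e−e_prev=-0.9375; u=1/2·(-1.6875)+1·(-5.4375)+3/2·(-0.9375)=-7.6875; next y=1/2·(-1.3125)+1/4·(-7.6875)=-2.578125
n=3: y=-2.578125, sp=-3, e=sp−y=-0.421875; I=-5.859375, D=e−e_prev=1.265625; u=1/2·(-0.421875)+1·(-5.859375)+3/2·1.265625=-4.171875; next y=1/2·(-2.578125)+1/4·(-4.171875)≈-2.332031
n=4: y≈-2.332031, sp=-3, e=sp−y≈-0.667969; I≈-6.527344, D=e−e_prev≈-0.246094; u=1/2·(-0.667969)+1·(-6.527344)+3/2·(-0.246094)≈-7.230469; next y=1/2·(-2.332031)+1/4·(-7.230469)≈-2.973633
n=5: y≈-2.973633, sp=-3, e=sp−y≈-0.026367; I≈-6.553711, D=e−e_prev≈0.641602; u=1/2·(-0.026367)+1·(-6.553711)+3/2·0.641602≈-5.604492; next y=1/2·(-2.973633)+1/4·(-5.604492)≈-2.887939
n=6: y≈-2.887939, sp=-3, e=sp−y≈-0.112061; I≈-6.665771, D=e−e_prev≈-0.085693; u=1/2·(-0.112061)+1·(-6.665771)+3/2·(-0.085693)≈-6.850342; next y=1/2·(-2.887939)+1/4·(-6.850342)≈-3.156555
n=7: y≈-3.156555, sp=-3, e=sp−y≈0.156555; I≈-6.509216, D=e−e_prev≈0.268616; u=1/2·0.156555+1·(-6.509216)+3/2·0.268616≈-6.028015; next y=1/2·(-3.156555)+1/4·(-6.028015)≈-3.085281
n=8: y≈-3.085281, sp=-3, e=sp−y≈0.085281; I≈-6.423935, D=e−e_prev≈-0.071274; u=1/2·0.085281+1·(-6.423935)+3/2·(-0.071274)≈-6.488205; next y=1/2·(-3.085281)+1/4·(-6.488205)≈-3.164692

0 -3 -9.000 0.000
1 -3 -0.750 -2.250
2 -3 -7.688 -1.313
3 -3 -4.172 -2.578
4 -3 -7.230 -2.332
5 -3 -5.604 -2.974
6 -3 -6.850 -2.888
7 -3 -6.028 -3.157
8 -3 -6.488 -3.085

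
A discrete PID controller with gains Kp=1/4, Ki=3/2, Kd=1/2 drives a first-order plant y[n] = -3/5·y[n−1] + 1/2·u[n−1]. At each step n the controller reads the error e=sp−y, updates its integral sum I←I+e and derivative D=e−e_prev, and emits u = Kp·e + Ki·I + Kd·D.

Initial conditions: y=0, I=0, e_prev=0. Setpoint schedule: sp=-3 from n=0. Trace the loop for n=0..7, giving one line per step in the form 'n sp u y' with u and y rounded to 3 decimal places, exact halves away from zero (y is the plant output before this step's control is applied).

0 -3 -6.750 0.000
1 -3 -2.156 -3.375
2 -3 -13.005 0.947
3 -3 1.275 -7.071
4 -3 -23.517 4.880
5 -3 14.663 -14.687
6 -3 -46.958 16.144
7 -3 50.686 -33.165

(exact arithmetic carried between steps; '≈' marks a value shown rounded to 6 d.p. or computed from one; I and e_prev carry over from the previous line; the table rounds u and y to 3 d.p., halves away from zero)
n=0: y=0, sp=-3, e=sp−y=-3; I=-3, D=e−e_prev=-3; u=1/4·(-3)+3/2·(-3)+1/2·(-3)=-6.75; next y=-3/5·0+1/2·(-6.75)=-3.375
n=1: y=-3.375, sp=-3, e=sp−y=0.375; I=-2.625, D=e−e_prev=3.375; u=1/4·0.375+3/2·(-2.625)+1/2·3.375=-2.15625; next y=-3/5·(-3.375)+1/2·(-2.15625)=0.946875
n=2: y=0.946875, sp=-3, e=sp−y=-3.946875; I=-6.571875, D=e−e_prev=-4.321875; u=1/4·(-3.946875)+3/2·(-6.571875)+1/2·(-4.321875)≈-13.005469; next y=-3/5·0.946875+1/2·(-13.005469)≈-7.070859
n=3: y≈-7.070859, sp=-3, e=sp−y≈4.070859; I≈-2.501016, D=e−e_prev≈8.017734; u=1/4·4.070859+3/2·(-2.501016)+1/2·8.017734≈1.275059; next y=-3/5·(-7.070859)+1/2·1.275059≈4.880045
n=4: y≈4.880045, sp=-3, e=sp−y≈-7.880045; I≈-10.381061, D=e−e_prev≈-11.950904; u=1/4·(-7.880045)+3/2·(-10.381061)+1/2·(-11.950904)≈-23.517054; next y=-3/5·4.880045+1/2·(-23.517054)≈-14.686554
n=5: y≈-14.686554, sp=-3, e=sp−y≈11.686554; I≈1.305494, D=e−e_prev≈19.566599; u=1/4·11.686554+3/2·1.305494+1/2·19.566599≈14.663178; next y=-3/5·(-14.686554)+1/2·14.663178≈16.143522
n=6: y≈16.143522, sp=-3, e=sp−y≈-19.143522; I≈-17.838028, D=e−e_prev≈-30.830076; u=1/4·(-19.143522)+3/2·(-17.838028)+1/2·(-30.830076)≈-46.957960; next y=-3/5·16.143522+1/2·(-46.957960)≈-33.165093
n=7: y≈-33.165093, sp=-3, e=sp−y≈30.165093; I≈12.327065, D=e−e_prev≈49.308615; u=1/4·30.165093+3/2·12.327065+1/2·49.308615≈50.686178; next y=-3/5·(-33.165093)+1/2·50.686178≈45.242145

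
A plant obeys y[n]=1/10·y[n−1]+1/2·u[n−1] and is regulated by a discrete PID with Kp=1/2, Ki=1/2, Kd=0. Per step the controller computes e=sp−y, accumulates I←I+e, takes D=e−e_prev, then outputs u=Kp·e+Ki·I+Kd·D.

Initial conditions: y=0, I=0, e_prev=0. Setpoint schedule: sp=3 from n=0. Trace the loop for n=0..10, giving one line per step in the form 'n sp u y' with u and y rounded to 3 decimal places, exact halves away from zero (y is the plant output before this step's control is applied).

0 3 3.000 0.000
1 3 3.000 1.500
2 3 3.600 1.650
3 3 3.960 1.965
4 3 4.266 2.177
5 3 4.504 2.351
6 3 4.692 2.487
7 3 4.841 2.595
8 3 4.958 2.680
9 3 5.051 2.747
10 3 5.124 2.800

(exact arithmetic carried between steps; '≈' marks a value shown rounded to 6 d.p. or computed from one; I and e_prev carry over from the previous line; the table rounds u and y to 3 d.p., halves away from zero)
n=0: y=0, sp=3, e=sp−y=3; I=3, D=e−e_prev=3; u=1/2·3+1/2·3+0·3=3; next y=1/10·0+1/2·3=1.5
n=1: y=1.5, sp=3, e=sp−y=1.5; I=4.5, D=e−e_prev=-1.5; u=1/2·1.5+1/2·4.5+0·(-1.5)=3; next y=1/10·1.5+1/2·3=1.65
n=2: y=1.65, sp=3, e=sp−y=1.35; I=5.85, D=e−e_prev=-0.15; u=1/2·1.35+1/2·5.85+0·(-0.15)=3.6; next y=1/10·1.65+1/2·3.6=1.965
n=3: y=1.965, sp=3, e=sp−y=1.035; I=6.885, D=e−e_prev=-0.315; u=1/2·1.035+1/2·6.885+0·(-0.315)=3.96; next y=1/10·1.965+1/2·3.96=2.1765
n=4: y=2.1765, sp=3, e=sp−y=0.8235; I=7.7085, D=e−e_prev=-0.2115; u=1/2·0.8235+1/2·7.7085+0·(-0.2115)=4.266; next y=1/10·2.1765+1/2·4.266=2.35065
n=5: y=2.35065, sp=3, e=sp−y=0.64935; I=8.35785, D=e−e_prev=-0.17415; u=1/2·0.64935+1/2·8.35785+0·(-0.17415)=4.5036; next y=1/10·2.35065+1/2·4.5036=2.486865
n=6: y=2.486865, sp=3, e=sp−y=0.513135; I=8.870985, D=e−e_prev=-0.136215; u=1/2·0.513135+1/2·8.870985+0·(-0.136215)=4.69206; next y=1/10·2.486865+1/2·4.69206≈2.594717
n=7: y≈2.594717, sp=3, e=sp−y≈0.405284; I≈9.276269, D=e−e_prev≈-0.107852; u=1/2·0.405284+1/2·9.276269+0·(-0.107852)≈4.840776; next y=1/10·2.594717+1/2·4.840776≈2.679860
n=8: y≈2.679860, sp=3, e=sp−y≈0.320140; I≈9.596409, D=e−e_prev≈-0.085143; u=1/2·0.320140+1/2·9.596409+0·(-0.085143)≈4.958275; next y=1/10·2.679860+1/2·4.958275≈2.747123
n=9: y≈2.747123, sp=3, e=sp−y≈0.252877; I≈9.849286, D=e−e_prev≈-0.067264; u=1/2·0.252877+1/2·9.849286+0·(-0.067264)≈5.051081; next y=1/10·2.747123+1/2·5.051081≈2.800253
n=10: y≈2.800253, sp=3, e=sp−y≈0.199747; I≈10.049033, D=e−e_prev≈-0.053130; u=1/2·0.199747+1/2·10.049033+0·(-0.053130)≈5.124390; next y=1/10·2.800253+1/2·5.124390≈2.842220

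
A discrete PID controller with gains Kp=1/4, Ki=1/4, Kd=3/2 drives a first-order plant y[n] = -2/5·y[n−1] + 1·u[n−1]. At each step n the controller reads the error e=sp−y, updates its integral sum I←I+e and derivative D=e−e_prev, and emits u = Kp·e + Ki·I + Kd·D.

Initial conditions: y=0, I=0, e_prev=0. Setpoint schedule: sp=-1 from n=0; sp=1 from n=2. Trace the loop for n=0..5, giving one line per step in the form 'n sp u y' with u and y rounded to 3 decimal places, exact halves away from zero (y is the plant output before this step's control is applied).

(exact arithmetic carried between steps; '≈' marks a value shown rounded to 6 d.p. or computed from one; I and e_prev carry over from the previous line; the table rounds u and y to 3 d.p., halves away from zero)
n=0: y=0, sp=-1, e=sp−y=-1; I=-1, D=e−e_prev=-1; u=1/4·(-1)+1/4·(-1)+3/2·(-1)=-2; next y=-2/5·0+1·(-2)=-2
n=1: y=-2, sp=-1, e=sp−y=1; I=0, D=e−e_prev=2; u=1/4·1+1/4·0+3/2·2=3.25; next y=-2/5·(-2)+1·3.25=4.05
n=2: y=4.05, sp=1, e=sp−y=-3.05; I=-3.05, D=e−e_prev=-4.05; u=1/4·(-3.05)+1/4·(-3.05)+3/2·(-4.05)=-7.6; next y=-2/5·4.05+1·(-7.6)=-9.22
n=3: y=-9.22, sp=1, e=sp−y=10.22; I=7.17, D=e−e_prev=13.27; u=1/4·10.22+1/4·7.17+3/2·13.27=24.2525; next y=-2/5·(-9.22)+1·24.2525=27.9405
n=4: y=27.9405, sp=1, e=sp−y=-26.9405; I=-19.7705, D=e−e_prev=-37.1605; u=1/4·(-26.9405)+1/4·(-19.7705)+3/2·(-37.1605)=-67.4185; next y=-2/5·27.9405+1·(-67.4185)=-78.5947
n=5: y=-78.5947, sp=1, e=sp−y=79.5947; I=59.8242, D=e−e_prev=106.5352; u=1/4·79.5947+1/4·59.8242+3/2·106.5352=194.657525; next y=-2/5·(-78.5947)+1·194.657525=226.095405

0 -1 -2.000 0.000
1 -1 3.250 -2.000
2 1 -7.600 4.050
3 1 24.253 -9.220
4 1 -67.419 27.941
5 1 194.658 -78.595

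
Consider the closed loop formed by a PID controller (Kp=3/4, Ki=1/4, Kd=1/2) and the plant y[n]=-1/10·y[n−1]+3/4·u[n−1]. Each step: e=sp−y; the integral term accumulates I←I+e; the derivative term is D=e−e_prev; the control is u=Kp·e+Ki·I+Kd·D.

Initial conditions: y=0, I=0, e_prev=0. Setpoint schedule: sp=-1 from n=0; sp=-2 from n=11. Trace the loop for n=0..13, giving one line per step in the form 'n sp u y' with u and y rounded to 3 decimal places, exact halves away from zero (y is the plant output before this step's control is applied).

(exact arithmetic carried between steps; '≈' marks a value shown rounded to 6 d.p. or computed from one; I and e_prev carry over from the previous line; the table rounds u and y to 3 d.p., halves away from zero)
n=0: y=0, sp=-1, e=sp−y=-1; I=-1, D=e−e_prev=-1; u=3/4·(-1)+1/4·(-1)+1/2·(-1)=-1.5; next y=-1/10·0+3/4·(-1.5)=-1.125
n=1: y=-1.125, sp=-1, e=sp−y=0.125; I=-0.875, D=e−e_prev=1.125; u=3/4·0.125+1/4·(-0.875)+1/2·1.125=0.4375; next y=-1/10·(-1.125)+3/4·0.4375=0.440625
n=2: y=0.440625, sp=-1, e=sp−y=-1.440625; I=-2.315625, D=e−e_prev=-1.565625; u=3/4·(-1.440625)+1/4·(-2.315625)+1/2·(-1.565625)≈-2.442188; next y=-1/10·0.440625+3/4·(-2.442188)≈-1.875703
n=3: y≈-1.875703, sp=-1, e=sp−y≈0.875703; I≈-1.439922, D=e−e_prev≈2.316328; u=3/4·0.875703+1/4·(-1.439922)+1/2·2.316328≈1.454961; next y=-1/10·(-1.875703)+3/4·1.454961≈1.278791
n=4: y≈1.278791, sp=-1, e=sp−y≈-2.278791; I≈-3.718713, D=e−e_prev≈-3.154494; u=3/4·(-2.278791)+1/4·(-3.718713)+1/2·(-3.154494)≈-4.216019; next y=-1/10·1.278791+3/4·(-4.216019)≈-3.289893
n=5: y≈-3.289893, sp=-1, e=sp−y≈2.289893; I≈-1.428820, D=e−e_prev≈4.568684; u=3/4·2.289893+1/4·(-1.428820)+1/2·4.568684≈3.644557; next y=-1/10·(-3.289893)+3/4·3.644557≈3.062407
n=6: y≈3.062407, sp=-1, e=sp−y≈-4.062407; I≈-5.491227, D=e−e_prev≈-6.352300; u=3/4·(-4.062407)+1/4·(-5.491227)+1/2·(-6.352300)≈-7.595762; next y=-1/10·3.062407+3/4·(-7.595762)≈-6.003062
n=7: y≈-6.003062, sp=-1, e=sp−y≈5.003062; I≈-0.488165, D=e−e_prev≈9.065469; u=3/4·5.003062+1/4·(-0.488165)+1/2·9.065469≈8.162990; next y=-1/10·(-6.003062)+3/4·8.162990≈6.722549
n=8: y≈6.722549, sp=-1, e=sp−y≈-7.722549; I≈-8.210713, D=e−e_prev≈-12.725611; u=3/4·(-7.722549)+1/4·(-8.210713)+1/2·(-12.725611)≈-14.207395; next y=-1/10·6.722549+3/4·(-14.207395)≈-11.327801
n=9: y≈-11.327801, sp=-1, e=sp−y≈10.327801; I≈2.117088, D=e−e_prev≈18.050350; u=3/4·10.327801+1/4·2.117088+1/2·18.050350≈17.300298; next y=-1/10·(-11.327801)+3/4·17.300298≈14.108003
n=10: y≈14.108003, sp=-1, e=sp−y≈-15.108003; I≈-12.990916, D=e−e_prev≈-25.435805; u=3/4·(-15.108003)+1/4·(-12.990916)+1/2·(-25.435805)≈-27.296634; next y=-1/10·14.108003+3/4·(-27.296634)≈-21.883276
n=11: y≈-21.883276, sp=-2, e=sp−y≈19.883276; I≈6.892360, D=e−e_prev≈34.991279; u=3/4·19.883276+1/4·6.892360+1/2·34.991279≈34.131186; next y=-1/10·(-21.883276)+3/4·34.131186≈27.786717
n=12: y≈27.786717, sp=-2, e=sp−y≈-29.786717; I≈-22.894357, D=e−e_prev≈-49.669993; u=3/4·(-29.786717)+1/4·(-22.894357)+1/2·(-49.669993)≈-52.898624; next y=-1/10·27.786717+3/4·(-52.898624)≈-42.452640
n=13: y≈-42.452640, sp=-2, e=sp−y≈40.452640; I≈17.558282, D=e−e_prev≈70.239357; u=3/4·40.452640+1/4·17.558282+1/2·70.239357≈69.848729; next y=-1/10·(-42.452640)+3/4·69.848729≈56.631811

0 -1 -1.500 0.000
1 -1 0.438 -1.125
2 -1 -2.442 0.441
3 -1 1.455 -1.876
4 -1 -4.216 1.279
5 -1 3.645 -3.290
6 -1 -7.596 3.062
7 -1 8.163 -6.003
8 -1 -14.207 6.723
9 -1 17.300 -11.328
10 -1 -27.297 14.108
11 -2 34.131 -21.883
12 -2 -52.899 27.787
13 -2 69.849 -42.453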